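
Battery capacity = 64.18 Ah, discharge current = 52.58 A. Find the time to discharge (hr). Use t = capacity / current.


t = capacity / current = 64.18 / 52.58 = 1.221 hr

1.221 hr


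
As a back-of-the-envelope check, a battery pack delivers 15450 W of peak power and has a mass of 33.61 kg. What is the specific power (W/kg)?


Specific power = 15450 W / 33.61 kg = 459.7 W/kg

459.7 W/kg


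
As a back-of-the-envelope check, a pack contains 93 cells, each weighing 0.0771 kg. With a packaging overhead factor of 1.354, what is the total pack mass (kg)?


m_pack = n * m_cell * overhead = 93 * 0.0771 * 1.354 = 9.709 kg

9.709 kg


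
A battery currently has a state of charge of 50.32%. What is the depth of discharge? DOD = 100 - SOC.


DOD = 100 - SOC = 100 - 50.32 = 49.68%

49.68%


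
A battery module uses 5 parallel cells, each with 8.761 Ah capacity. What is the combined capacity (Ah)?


Parallel capacities add: 5 * 8.761 Ah = 43.805 Ah

43.805 Ah


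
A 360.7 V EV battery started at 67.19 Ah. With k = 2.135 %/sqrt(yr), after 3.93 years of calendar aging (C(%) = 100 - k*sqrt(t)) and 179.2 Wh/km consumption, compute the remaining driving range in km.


Step 1: capacity retention = 100 - 2.135 * sqrt(3.93) = 100 - 2.135 * 1.9824 = 95.768%
Step 2: C_now = 67.19 * 95.768/100 = 64.347 Ah
Step 3: E_pack = V * C_now = 360.7 * 64.347 = 23210 Wh
Step 4: range = E_pack / consumption = 23210 / 179.2 = 129.5 km

129.5 km


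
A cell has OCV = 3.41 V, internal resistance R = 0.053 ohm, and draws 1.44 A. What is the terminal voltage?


IR drop = 1.44 * 0.053 = 0.07632 V
V = 3.41 - 0.07632 = 3.334 V

3.334 V


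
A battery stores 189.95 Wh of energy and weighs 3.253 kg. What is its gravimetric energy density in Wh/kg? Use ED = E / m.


ED = E / m = 189.95 / 3.253 = 58.39 Wh/kg

58.39 Wh/kg


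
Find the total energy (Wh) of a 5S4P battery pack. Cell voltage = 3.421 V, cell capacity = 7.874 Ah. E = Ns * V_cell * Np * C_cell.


E = Ns * Vcell * Np * Ccell = 5 * 3.421 * 4 * 7.874 = 538.7 Wh

538.7 Wh


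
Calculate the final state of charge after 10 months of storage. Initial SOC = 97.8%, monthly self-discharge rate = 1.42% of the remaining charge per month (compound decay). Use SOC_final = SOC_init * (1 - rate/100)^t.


decay = (1 - 1.42/100)^10 = 0.86674
SOC_final = 97.8 * 0.86674 = 84.77%

84.77%


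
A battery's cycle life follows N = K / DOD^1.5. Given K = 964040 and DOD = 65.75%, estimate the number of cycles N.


Step 1: DOD^1.5 = 65.75^1.5 = 533.14
Step 2: N = 964040 / 533.14 = 1808 cycles

1808 cycles


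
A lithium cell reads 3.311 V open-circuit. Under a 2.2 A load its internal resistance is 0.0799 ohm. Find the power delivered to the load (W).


Step 1: V_terminal = OCV - I*R = 3.311 - 2.2 * 0.0799 = 3.1352 V
Step 2: P_out = V_terminal * I = 3.1352 * 2.2 = 6.897 W

6.897 W


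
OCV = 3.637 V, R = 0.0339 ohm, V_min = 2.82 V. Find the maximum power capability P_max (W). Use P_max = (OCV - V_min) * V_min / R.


dV = OCV - V_min = 0.817 V (so I_max = dV / R)
P_max = dV * V_min / R = 0.817 * 2.82 / 0.0339 = 67.96 W

67.96 W


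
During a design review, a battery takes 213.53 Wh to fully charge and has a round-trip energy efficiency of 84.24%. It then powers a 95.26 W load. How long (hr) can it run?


Step 1: E_discharge = eta/100 * E_charge = 84.24/100 * 213.53 = 179.88 Wh
Step 2: t = E_discharge / P = 179.88 / 95.26 = 1.888 hr

1.888 hr


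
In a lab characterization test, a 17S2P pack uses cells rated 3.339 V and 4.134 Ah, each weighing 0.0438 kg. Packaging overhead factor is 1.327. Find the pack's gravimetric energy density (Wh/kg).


Step 1: V_pack = 17 * 3.339 = 56.763 V
Step 2: C_pack = 2 * 4.134 = 8.268 Ah
Step 3: E_pack = V_pack * C_pack = 56.763 * 8.268 = 469.32 Wh
Step 4: m_pack = 17 * 2 * 0.0438 * 1.327 = 1.9762 kg
Step 5: ED = E_pack / m_pack = 469.32 / 1.9762 = 237.5 Wh/kg

237.5 Wh/kg


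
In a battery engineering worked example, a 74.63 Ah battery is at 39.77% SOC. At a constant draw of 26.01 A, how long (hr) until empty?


Step 1: remaining = SOC/100 * C_total = 39.77/100 * 74.63 = 29.68 Ah
Step 2: t = remaining / I = 29.68 / 26.01 = 1.141 hr

1.141 hr


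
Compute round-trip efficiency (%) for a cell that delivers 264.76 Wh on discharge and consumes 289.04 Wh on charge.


eta_e = E_dis / E_chg * 100 = 264.76 / 289.04 * 100 = 91.60%

91.60%


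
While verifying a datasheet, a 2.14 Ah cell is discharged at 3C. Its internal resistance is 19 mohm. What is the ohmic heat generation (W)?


Convert: R = 19 mohm = 0.019 ohm
Step 1: I = C_rate * capacity = 3 * 2.14 = 6.42 A
Step 2: Q = I^2 * R = 6.42^2 * 0.019 = 41.216 * 0.019 = 0.7831 W

0.7831 W


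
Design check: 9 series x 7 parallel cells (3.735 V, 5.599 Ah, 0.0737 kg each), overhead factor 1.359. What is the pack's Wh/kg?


Step 1: V_pack = 9 * 3.735 = 33.615 V
Step 2: C_pack = 7 * 5.599 = 39.193 Ah
Step 3: E_pack = V_pack * C_pack = 33.615 * 39.193 = 1317.5 Wh
Step 4: m_pack = 9 * 7 * 0.0737 * 1.359 = 6.31 kg
Step 5: ED = E_pack / m_pack = 1317.5 / 6.31 = 208.8 Wh/kg

208.8 Wh/kg


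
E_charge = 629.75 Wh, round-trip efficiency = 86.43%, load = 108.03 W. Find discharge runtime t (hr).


Step 1: E_discharge = eta/100 * E_charge = 86.43/100 * 629.75 = 544.29 Wh
Step 2: t = E_discharge / P = 544.29 / 108.03 = 5.038 hr

5.038 hr


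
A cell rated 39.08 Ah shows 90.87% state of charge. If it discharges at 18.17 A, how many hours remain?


Step 1: remaining = SOC/100 * C_total = 90.87/100 * 39.08 = 35.512 Ah
Step 2: t = remaining / I = 35.512 / 18.17 = 1.954 hr

1.954 hr


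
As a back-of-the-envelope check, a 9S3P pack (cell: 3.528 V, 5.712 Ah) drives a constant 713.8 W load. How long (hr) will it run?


Step 1: E_pack = Ns * V_cell * Np * C_cell = 9 * 3.528 * 3 * 5.712 = 544.1 Wh
Step 2: t = E_pack / P = 544.1 / 713.8 = 0.7623 hr

0.7623 hr


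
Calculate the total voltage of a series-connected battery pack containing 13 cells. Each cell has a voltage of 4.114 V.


V_pack = n * V_cell = 13 * 4.114 = 53.482 V

53.482 V


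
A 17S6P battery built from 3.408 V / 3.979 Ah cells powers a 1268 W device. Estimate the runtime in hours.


Step 1: E_pack = Ns * V_cell * Np * C_cell = 17 * 3.408 * 6 * 3.979 = 1383.2 Wh
Step 2: t = E_pack / P = 1383.2 / 1268 = 1.091 hr

1.091 hr


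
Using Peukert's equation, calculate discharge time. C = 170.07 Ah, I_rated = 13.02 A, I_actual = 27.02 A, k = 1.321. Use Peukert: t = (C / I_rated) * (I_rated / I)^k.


Step 1: t_rated = C / I_rated = 170.07 / 13.02 = 13.062 hr
Step 2: ratio = 13.02 / 27.02 = 0.48187
Step 3: ratio^k = 0.48187^1.321 = 0.3812
Step 4: t = t_rated * ratio^k = 13.062 * 0.3812 = 4.979 hr

4.979 hr


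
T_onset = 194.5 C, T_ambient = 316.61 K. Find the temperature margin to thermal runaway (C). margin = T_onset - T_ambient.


Convert: T_ambient = 316.61 K = 43.46 C
margin = 194.5 - 43.46 = 151.04 C

151.04 C


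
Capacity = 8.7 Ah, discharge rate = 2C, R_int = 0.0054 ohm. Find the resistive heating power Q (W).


Step 1: I = C_rate * capacity = 2 * 8.7 = 17.4 A
Step 2: Q = I^2 * R = 17.4^2 * 0.0054 = 302.76 * 0.0054 = 1.635 W

1.635 W


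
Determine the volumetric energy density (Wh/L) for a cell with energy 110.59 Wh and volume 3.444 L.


Volumetric ED = 110.59 Wh / 3.444 L = 32.11 Wh/L

32.11 Wh/L


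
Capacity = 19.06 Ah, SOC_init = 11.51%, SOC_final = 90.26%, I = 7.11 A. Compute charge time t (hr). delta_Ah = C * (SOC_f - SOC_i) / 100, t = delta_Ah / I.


Step 1: dSOC = 90.26% - 11.51% = 78.75%
Step 2: delta_Ah = 19.06 * 78.75 / 100 = 15.01 Ah
Step 3: t = 15.01 / 7.11 = 2.111 hr

2.111 hr


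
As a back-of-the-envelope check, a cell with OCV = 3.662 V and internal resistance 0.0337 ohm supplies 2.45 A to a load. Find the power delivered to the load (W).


Step 1: V_terminal = OCV - I*R = 3.662 - 2.45 * 0.0337 = 3.5794 V
Step 2: P_out = V_terminal * I = 3.5794 * 2.45 = 8.770 W

8.770 W


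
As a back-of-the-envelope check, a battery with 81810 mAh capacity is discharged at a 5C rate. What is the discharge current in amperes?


Convert: capacity = 81810 mAh = 81.81 Ah
At 5C: I = 5 * 81.81 Ah = 409.05 A

409.05 A


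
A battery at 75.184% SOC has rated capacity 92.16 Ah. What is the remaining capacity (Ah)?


remaining = SOC / 100 * total = 75.184 / 100 * 92.16 = 69.29 Ah

69.29 Ah


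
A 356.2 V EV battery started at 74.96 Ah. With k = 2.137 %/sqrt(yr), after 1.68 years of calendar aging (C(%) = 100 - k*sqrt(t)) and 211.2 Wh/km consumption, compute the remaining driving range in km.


Step 1: capacity retention = 100 - 2.137 * sqrt(1.68) = 100 - 2.137 * 1.2961 = 97.23%
Step 2: C_now = 74.96 * 97.23/100 = 72.884 Ah
Step 3: E_pack = V * C_now = 356.2 * 72.884 = 25961 Wh
Step 4: range = E_pack / consumption = 25961 / 211.2 = 122.9 km

122.9 km


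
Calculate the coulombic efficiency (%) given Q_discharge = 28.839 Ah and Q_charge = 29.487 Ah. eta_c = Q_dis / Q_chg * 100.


eta_c = Q_dis / Q_chg * 100 = 28.839 / 29.487 * 100 = 97.80%

97.80%


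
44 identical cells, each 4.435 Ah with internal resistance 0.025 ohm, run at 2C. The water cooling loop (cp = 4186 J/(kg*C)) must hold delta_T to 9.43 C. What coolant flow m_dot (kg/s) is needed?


Step 1: I = 2 * 4.435 = 8.87 A
Step 2: Q_cell = I^2 * R = 8.87^2 * 0.025 = 1.9669 W
Step 3: Q_total = 44 * 1.9669 = 86.544 W
Step 4: m_dot = Q_total / (cp * dT) = 86.544 / (4186 * 9.43) = 0.002192 kg/s

0.002192 kg/s


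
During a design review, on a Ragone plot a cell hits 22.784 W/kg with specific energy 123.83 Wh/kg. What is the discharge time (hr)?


t = E / P = 123.83 / 22.784 = 5.435 hr

5.435 hr


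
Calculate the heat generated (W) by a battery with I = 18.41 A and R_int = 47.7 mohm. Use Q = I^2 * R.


Convert: R = 47.7 mohm = 0.0477 ohm
Q = I^2 * R = 18.41^2 * 0.0477 = 16.17 W

16.17 W


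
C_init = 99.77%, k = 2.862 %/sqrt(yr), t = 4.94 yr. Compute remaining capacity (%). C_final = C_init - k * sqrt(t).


Step 1: sqrt(4.94 yr) = 2.2226
Step 2: drop = 2.862 * 2.2226 = 6.3611
Step 3: C_final = 99.77 - 6.3611 = 93.41%

93.41%


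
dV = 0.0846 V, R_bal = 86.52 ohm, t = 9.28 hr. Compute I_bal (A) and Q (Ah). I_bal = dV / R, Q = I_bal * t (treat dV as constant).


I_bal = dV / R = 0.0846 / 86.52 = 9.7781e-04 A
Q = I_bal * t = 9.7781e-04 * 9.28 = 0.009074 Ah

I=9.7781e-04 A, Q=0.009074 Ah


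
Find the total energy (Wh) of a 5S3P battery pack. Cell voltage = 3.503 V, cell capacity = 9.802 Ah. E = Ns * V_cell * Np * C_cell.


V_pack = 5 * 3.503 = 17.515 V
C_pack = 3 * 9.802 = 29.406 Ah
E = V_pack * C_pack = 17.515 * 29.406 = 515.0 Wh

515.0 Wh


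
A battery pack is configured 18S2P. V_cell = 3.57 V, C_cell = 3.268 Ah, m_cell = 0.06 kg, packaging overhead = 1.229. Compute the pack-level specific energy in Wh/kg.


Step 1: V_pack = 18 * 3.57 = 64.26 V
Step 2: C_pack = 2 * 3.268 = 6.536 Ah
Step 3: E_pack = V_pack * C_pack = 64.26 * 6.536 = 420 Wh
Step 4: m_pack = 18 * 2 * 0.06 * 1.229 = 2.6546 kg
Step 5: ED = E_pack / m_pack = 420 / 2.6546 = 158.2 Wh/kg

158.2 Wh/kg


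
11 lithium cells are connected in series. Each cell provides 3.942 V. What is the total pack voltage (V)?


With 11 cells in series at 3.942 V each, V_pack = 43.362 V

43.362 V


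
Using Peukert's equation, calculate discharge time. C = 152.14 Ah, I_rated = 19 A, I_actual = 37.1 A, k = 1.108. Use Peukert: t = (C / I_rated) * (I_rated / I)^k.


Step 1: t_rated = C / I_rated = 152.14 / 19 = 8.0074 hr
Step 2: ratio = 19 / 37.1 = 0.51213
Step 3: ratio^k = 0.51213^1.108 = 0.47642
Step 4: t = t_rated * ratio^k = 8.0074 * 0.47642 = 3.815 hr

3.815 hr


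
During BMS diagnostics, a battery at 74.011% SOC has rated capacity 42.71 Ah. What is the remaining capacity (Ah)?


remaining = SOC / 100 * total = 74.011 / 100 * 42.71 = 31.61 Ah

31.61 Ah


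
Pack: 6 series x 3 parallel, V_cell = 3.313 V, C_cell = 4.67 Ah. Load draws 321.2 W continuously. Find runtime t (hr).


Step 1: E_pack = Ns * V_cell * Np * C_cell = 6 * 3.313 * 3 * 4.67 = 278.49 Wh
Step 2: t = E_pack / P = 278.49 / 321.2 = 0.8670 hr

0.8670 hr


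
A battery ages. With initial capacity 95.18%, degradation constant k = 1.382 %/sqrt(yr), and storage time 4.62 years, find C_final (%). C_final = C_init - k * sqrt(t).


sqrt(t) = sqrt(4.62) = 2.1494
C_final = 95.18 - 1.382 * 2.1494 = 92.21%

92.21%


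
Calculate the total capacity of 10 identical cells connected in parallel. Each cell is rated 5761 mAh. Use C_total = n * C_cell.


Convert: C_cell = 5761 mAh = 5.761 Ah
C_total = 10 * 5.761 = 57.61 Ah

57.61 Ah


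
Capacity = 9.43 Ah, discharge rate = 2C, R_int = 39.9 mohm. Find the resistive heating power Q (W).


Convert: R = 39.9 mohm = 0.0399 ohm
Step 1: I = C_rate * capacity = 2 * 9.43 = 18.86 A
Step 2: Q = I^2 * R = 18.86^2 * 0.0399 = 355.7 * 0.0399 = 14.19 W

14.19 W


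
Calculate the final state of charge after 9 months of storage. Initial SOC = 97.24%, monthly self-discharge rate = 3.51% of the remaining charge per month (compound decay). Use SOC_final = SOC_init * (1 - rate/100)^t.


decay = (1 - 3.51/100)^9 = 0.725
SOC_final = 97.24 * 0.725 = 70.50%

70.50%


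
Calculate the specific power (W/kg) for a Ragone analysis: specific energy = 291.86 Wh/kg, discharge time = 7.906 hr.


P_specific = E / t = 291.86 / 7.906 = 36.92 W/kg

36.92 W/kg


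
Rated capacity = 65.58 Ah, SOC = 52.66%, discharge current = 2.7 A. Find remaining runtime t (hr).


Step 1: remaining = SOC/100 * C_total = 52.66/100 * 65.58 = 34.534 Ah
Step 2: t = remaining / I = 34.534 / 2.7 = 12.79 hr

12.79 hr


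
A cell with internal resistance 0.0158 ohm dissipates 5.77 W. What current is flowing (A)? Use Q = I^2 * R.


I = sqrt(Q / R) = sqrt(5.77 / 0.0158) = sqrt(365.19) = 19.11 A

19.11 A


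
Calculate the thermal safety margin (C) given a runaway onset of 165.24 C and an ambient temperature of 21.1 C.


Safety margin = 165.24 C - 21.1 C = 144.14 C

144.14 C


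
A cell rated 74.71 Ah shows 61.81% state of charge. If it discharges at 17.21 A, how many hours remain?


Step 1: remaining = SOC/100 * C_total = 61.81/100 * 74.71 = 46.178 Ah
Step 2: t = remaining / I = 46.178 / 17.21 = 2.683 hr

2.683 hr


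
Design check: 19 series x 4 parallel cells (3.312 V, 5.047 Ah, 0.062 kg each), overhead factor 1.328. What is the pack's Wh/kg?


Step 1: V_pack = 19 * 3.312 = 62.928 V
Step 2: C_pack = 4 * 5.047 = 20.188 Ah
Step 3: E_pack = V_pack * C_pack = 62.928 * 20.188 = 1270.4 Wh
Step 4: m_pack = 19 * 4 * 0.062 * 1.328 = 6.2575 kg
Step 5: ED = E_pack / m_pack = 1270.4 / 6.2575 = 203.0 Wh/kg

203.0 Wh/kg


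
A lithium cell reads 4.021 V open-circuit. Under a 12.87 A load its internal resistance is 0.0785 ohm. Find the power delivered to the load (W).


Step 1: V_terminal = OCV - I*R = 4.021 - 12.87 * 0.0785 = 3.0107 V
Step 2: P_out = V_terminal * I = 3.0107 * 12.87 = 38.75 W

38.75 W


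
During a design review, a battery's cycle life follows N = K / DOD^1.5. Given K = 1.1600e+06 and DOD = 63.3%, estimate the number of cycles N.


DOD^1.5 = 503.62
N = K / DOD^1.5 = 1.1600e+06 / 503.62 = 2303

2303 cycles


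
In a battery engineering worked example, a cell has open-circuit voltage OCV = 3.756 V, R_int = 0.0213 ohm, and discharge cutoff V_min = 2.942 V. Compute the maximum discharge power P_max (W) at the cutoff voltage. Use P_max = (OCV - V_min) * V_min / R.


dV = OCV - V_min = 0.814 V (so I_max = dV / R)
P_max = dV * V_min / R = 0.814 * 2.942 / 0.0213 = 112.4 W

112.4 W


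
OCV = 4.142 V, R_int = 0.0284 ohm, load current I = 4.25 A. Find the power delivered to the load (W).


Step 1: V_terminal = OCV - I*R = 4.142 - 4.25 * 0.0284 = 4.0213 V
Step 2: P_out = V_terminal * I = 4.0213 * 4.25 = 17.09 W

17.09 W


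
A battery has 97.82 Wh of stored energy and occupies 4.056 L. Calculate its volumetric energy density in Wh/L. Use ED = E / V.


Volumetric ED = 97.82 Wh / 4.056 L = 24.12 Wh/L

24.12 Wh/L


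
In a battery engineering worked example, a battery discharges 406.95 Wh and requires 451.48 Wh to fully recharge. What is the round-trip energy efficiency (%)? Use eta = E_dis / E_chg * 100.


eta_e = E_dis / E_chg * 100 = 406.95 / 451.48 * 100 = 90.14%

90.14%


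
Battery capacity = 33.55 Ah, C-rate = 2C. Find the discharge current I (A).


I = C_rate * capacity = 2 * 33.55 = 67.1 A

67.1 A


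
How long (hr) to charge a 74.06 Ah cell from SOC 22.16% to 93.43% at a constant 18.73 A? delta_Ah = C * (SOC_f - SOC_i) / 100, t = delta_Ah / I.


delta_Ah = 74.06 * (93.43 - 22.16) / 100 = 52.783 Ah
t = delta_Ah / I = 52.783 / 18.73 = 2.818 hr

2.818 hr


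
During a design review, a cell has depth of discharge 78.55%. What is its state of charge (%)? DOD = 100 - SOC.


SOC = 100 - DOD = 100 - 78.55 = 21.45%

21.45%


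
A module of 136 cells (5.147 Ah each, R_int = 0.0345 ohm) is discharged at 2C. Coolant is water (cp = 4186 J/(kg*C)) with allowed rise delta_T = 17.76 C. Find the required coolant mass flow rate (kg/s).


Step 1: I = 2 * 5.147 = 10.294 A
Step 2: Q_cell = I^2 * R = 10.294^2 * 0.0345 = 3.6558 W
Step 3: Q_total = 136 * 3.6558 = 497.19 W
Step 4: m_dot = Q_total / (cp * dT) = 497.19 / (4186 * 17.76) = 0.006688 kg/s

0.006688 kg/s


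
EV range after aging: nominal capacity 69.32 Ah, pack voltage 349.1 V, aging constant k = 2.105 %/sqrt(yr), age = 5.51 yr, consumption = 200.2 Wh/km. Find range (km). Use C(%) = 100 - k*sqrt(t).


Step 1: capacity retention = 100 - 2.105 * sqrt(5.51) = 100 - 2.105 * 2.3473 = 95.059%
Step 2: C_now = 69.32 * 95.059/100 = 65.895 Ah
Step 3: E_pack = V * C_now = 349.1 * 65.895 = 23004 Wh
Step 4: range = E_pack / consumption = 23004 / 200.2 = 114.9 km

114.9 km


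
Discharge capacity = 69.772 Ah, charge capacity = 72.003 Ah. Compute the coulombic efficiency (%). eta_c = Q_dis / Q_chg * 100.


eta_c = Q_dis / Q_chg * 100 = 69.772 / 72.003 * 100 = 96.90%

96.90%


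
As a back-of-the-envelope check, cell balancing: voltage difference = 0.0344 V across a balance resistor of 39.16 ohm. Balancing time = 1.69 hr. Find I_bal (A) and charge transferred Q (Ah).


I_bal = dV / R = 0.0344 / 39.16 = 8.7845e-04 A
Q = I_bal * t = 8.7845e-04 * 1.69 = 0.001485 Ah

I=8.7845e-04 A, Q=0.001485 Ah


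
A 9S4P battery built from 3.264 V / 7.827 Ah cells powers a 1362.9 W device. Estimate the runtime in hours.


Step 1: E_pack = Ns * V_cell * Np * C_cell = 9 * 3.264 * 4 * 7.827 = 919.7 Wh
Step 2: t = E_pack / P = 919.7 / 1362.9 = 0.6748 hr

0.6748 hr


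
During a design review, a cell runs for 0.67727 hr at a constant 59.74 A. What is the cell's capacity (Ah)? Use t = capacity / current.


C = I * t = 59.74 * 0.67727 = 40.46 Ah

40.46 Ah


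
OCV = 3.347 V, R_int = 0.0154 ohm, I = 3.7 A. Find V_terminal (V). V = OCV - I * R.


V = OCV - I*R = 3.347 - 3.7 * 0.0154 = 3.290 V

3.290 V


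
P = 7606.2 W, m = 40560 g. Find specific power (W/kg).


Convert: m = 40560 g = 40.56 kg
SP = P / m = 7606.2 / 40.56 = 187.5 W/kg

187.5 W/kg


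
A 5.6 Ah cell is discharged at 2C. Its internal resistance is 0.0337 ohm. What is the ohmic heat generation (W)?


Step 1: I = C_rate * capacity = 2 * 5.6 = 11.2 A
Step 2: Q = I^2 * R = 11.2^2 * 0.0337 = 125.44 * 0.0337 = 4.227 W

4.227 W


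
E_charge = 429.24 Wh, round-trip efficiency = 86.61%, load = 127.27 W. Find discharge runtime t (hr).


Step 1: E_discharge = eta/100 * E_charge = 86.61/100 * 429.24 = 371.76 Wh
Step 2: t = E_discharge / P = 371.76 / 127.27 = 2.921 hr

2.921 hr


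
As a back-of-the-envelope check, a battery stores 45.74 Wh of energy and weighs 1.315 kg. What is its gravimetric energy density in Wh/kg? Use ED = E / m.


ED = E / m = 45.74 / 1.315 = 34.78 Wh/kg

34.78 Wh/kg


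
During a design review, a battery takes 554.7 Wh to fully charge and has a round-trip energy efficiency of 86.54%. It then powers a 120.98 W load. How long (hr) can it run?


Step 1: E_discharge = eta/100 * E_charge = 86.54/100 * 554.7 = 480.04 Wh
Step 2: t = E_discharge / P = 480.04 / 120.98 = 3.968 hr

3.968 hr


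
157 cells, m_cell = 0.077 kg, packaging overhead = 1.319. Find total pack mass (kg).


m_pack = n * m_cell * overhead = 157 * 0.077 * 1.319 = 15.95 kg

15.95 kg


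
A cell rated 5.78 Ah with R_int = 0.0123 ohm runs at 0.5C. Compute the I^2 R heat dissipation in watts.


Step 1: I = C_rate * capacity = 0.5 * 5.78 = 2.89 A
Step 2: Q = I^2 * R = 2.89^2 * 0.0123 = 8.3521 * 0.0123 = 0.1027 W

0.1027 W


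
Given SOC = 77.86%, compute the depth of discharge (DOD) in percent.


Complement of SOC: DOD = 100% - 77.86% = 22.14%

22.14%


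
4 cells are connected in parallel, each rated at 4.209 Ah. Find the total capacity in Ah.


Parallel capacities add: 4 * 4.209 Ah = 16.836 Ah

16.836 Ah


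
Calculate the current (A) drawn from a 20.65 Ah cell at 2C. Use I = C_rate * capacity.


At 2C: I = 2 * 20.65 Ah = 41.3 A

41.3 A


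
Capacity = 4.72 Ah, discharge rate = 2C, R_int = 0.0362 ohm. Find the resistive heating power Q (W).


Step 1: I = C_rate * capacity = 2 * 4.72 = 9.44 A
Step 2: Q = I^2 * R = 9.44^2 * 0.0362 = 89.114 * 0.0362 = 3.226 W

3.226 W


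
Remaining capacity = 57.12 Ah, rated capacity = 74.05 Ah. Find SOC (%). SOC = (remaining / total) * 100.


SOC% = 57.12 / 74.05 * 100 = 77.14%

77.14%


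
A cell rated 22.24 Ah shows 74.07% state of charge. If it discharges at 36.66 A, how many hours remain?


Step 1: remaining = SOC/100 * C_total = 74.07/100 * 22.24 = 16.473 Ah
Step 2: t = remaining / I = 16.473 / 36.66 = 0.4493 hr

0.4493 hr


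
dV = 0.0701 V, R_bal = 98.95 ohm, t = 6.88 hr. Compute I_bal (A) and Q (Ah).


First, Ohm's law: I_bal = 0.0701 V / 98.95 ohm = 7.0844e-04 A
Then Q = I * t = 7.0844e-04 A * 6.88 hr = 0.004874 Ah

I=7.0844e-04 A, Q=0.004874 Ah


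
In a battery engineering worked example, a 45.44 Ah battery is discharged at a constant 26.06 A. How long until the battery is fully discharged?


Runtime = 45.44 Ah / 26.06 A = 1.744 hr

1.744 hr


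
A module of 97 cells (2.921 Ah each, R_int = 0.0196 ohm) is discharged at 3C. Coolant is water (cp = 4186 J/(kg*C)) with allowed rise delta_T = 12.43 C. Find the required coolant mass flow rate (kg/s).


Step 1: I = 3 * 2.921 = 8.763 A
Step 2: Q_cell = I^2 * R = 8.763^2 * 0.0196 = 1.5051 W
Step 3: Q_total = 97 * 1.5051 = 145.99 W
Step 4: m_dot = Q_total / (cp * dT) = 145.99 / (4186 * 12.43) = 0.002806 kg/s

0.002806 kg/s


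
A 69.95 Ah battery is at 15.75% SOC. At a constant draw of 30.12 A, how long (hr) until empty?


Step 1: remaining = SOC/100 * C_total = 15.75/100 * 69.95 = 11.017 Ah
Step 2: t = remaining / I = 11.017 / 30.12 = 0.3658 hr

0.3658 hr


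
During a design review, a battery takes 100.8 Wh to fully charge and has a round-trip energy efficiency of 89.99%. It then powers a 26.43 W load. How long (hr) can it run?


Step 1: E_discharge = eta/100 * E_charge = 89.99/100 * 100.8 = 90.71 Wh
Step 2: t = E_discharge / P = 90.71 / 26.43 = 3.432 hr

3.432 hr


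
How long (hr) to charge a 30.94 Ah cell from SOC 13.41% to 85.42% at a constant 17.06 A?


delta_Ah = 30.94 * (85.42 - 13.41) / 100 = 22.28 Ah
t = delta_Ah / I = 22.28 / 17.06 = 1.306 hr

1.306 hr


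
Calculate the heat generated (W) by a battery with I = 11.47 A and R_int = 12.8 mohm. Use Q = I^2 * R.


Convert: R = 12.8 mohm = 0.0128 ohm
Q = I^2 * R = 11.47^2 * 0.0128 = 1.684 W

1.684 W


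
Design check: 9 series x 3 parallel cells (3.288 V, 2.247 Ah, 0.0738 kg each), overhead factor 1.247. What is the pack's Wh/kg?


Step 1: V_pack = 9 * 3.288 = 29.592 V
Step 2: C_pack = 3 * 2.247 = 6.741 Ah
Step 3: E_pack = V_pack * C_pack = 29.592 * 6.741 = 199.48 Wh
Step 4: m_pack = 9 * 3 * 0.0738 * 1.247 = 2.4848 kg
Step 5: ED = E_pack / m_pack = 199.48 / 2.4848 = 80.28 Wh/kg

80.28 Wh/kg


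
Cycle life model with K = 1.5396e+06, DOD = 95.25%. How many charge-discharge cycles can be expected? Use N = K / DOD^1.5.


Step 1: DOD^1.5 = 95.25^1.5 = 929.6
Step 2: N = 1.5396e+06 / 929.6 = 1656 cycles

1656 cycles


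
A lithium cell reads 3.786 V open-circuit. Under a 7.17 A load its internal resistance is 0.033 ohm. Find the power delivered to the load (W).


Step 1: V_terminal = OCV - I*R = 3.786 - 7.17 * 0.033 = 3.5494 V
Step 2: P_out = V_terminal * I = 3.5494 * 7.17 = 25.45 W

25.45 W


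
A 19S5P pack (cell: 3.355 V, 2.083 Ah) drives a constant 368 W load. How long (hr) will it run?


Step 1: E_pack = Ns * V_cell * Np * C_cell = 19 * 3.355 * 5 * 2.083 = 663.9 Wh
Step 2: t = E_pack / P = 663.9 / 368 = 1.804 hr

1.804 hr


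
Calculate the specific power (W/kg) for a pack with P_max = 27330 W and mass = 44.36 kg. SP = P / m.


SP = P / m = 27330 / 44.36 = 616.1 W/kg

616.1 W/kg


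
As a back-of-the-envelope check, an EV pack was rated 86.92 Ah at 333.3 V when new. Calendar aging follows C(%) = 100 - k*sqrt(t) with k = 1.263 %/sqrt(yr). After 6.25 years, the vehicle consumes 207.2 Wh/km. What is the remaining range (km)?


Step 1: capacity retention = 100 - 1.263 * sqrt(6.25) = 100 - 1.263 * 2.5 = 96.843%
Step 2: C_now = 86.92 * 96.843/100 = 84.176 Ah
Step 3: E_pack = V * C_now = 333.3 * 84.176 = 28056 Wh
Step 4: range = E_pack / consumption = 28056 / 207.2 = 135.4 km

135.4 km


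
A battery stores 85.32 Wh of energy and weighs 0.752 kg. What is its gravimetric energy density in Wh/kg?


Specific energy = 85.32 Wh / 0.752 kg = 113.5 Wh/kg

113.5 Wh/kg


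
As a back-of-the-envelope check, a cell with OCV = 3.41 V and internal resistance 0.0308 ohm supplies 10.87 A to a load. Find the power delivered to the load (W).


Step 1: V_terminal = OCV - I*R = 3.41 - 10.87 * 0.0308 = 3.0752 V
Step 2: P_out = V_terminal * I = 3.0752 * 10.87 = 33.43 W

33.43 W


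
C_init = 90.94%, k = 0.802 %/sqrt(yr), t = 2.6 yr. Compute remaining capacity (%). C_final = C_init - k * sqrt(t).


Step 1: sqrt(2.6 yr) = 1.6125
Step 2: drop = 0.802 * 1.6125 = 1.2932
Step 3: C_final = 90.94 - 1.2932 = 89.65%

89.65%


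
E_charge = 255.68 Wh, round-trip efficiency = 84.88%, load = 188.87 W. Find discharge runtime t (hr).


Step 1: E_discharge = eta/100 * E_charge = 84.88/100 * 255.68 = 217.02 Wh
Step 2: t = E_discharge / P = 217.02 / 188.87 = 1.149 hr

1.149 hr


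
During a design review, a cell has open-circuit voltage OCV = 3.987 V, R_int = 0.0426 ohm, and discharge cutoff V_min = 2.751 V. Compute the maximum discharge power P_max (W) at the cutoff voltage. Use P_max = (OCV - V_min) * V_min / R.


dV = OCV - V_min = 1.236 V (so I_max = dV / R)
P_max = dV * V_min / R = 1.236 * 2.751 / 0.0426 = 79.82 W

79.82 W


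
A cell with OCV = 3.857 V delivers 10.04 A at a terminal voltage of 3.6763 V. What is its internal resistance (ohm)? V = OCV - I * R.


R = (OCV - V) / I = (3.857 - 3.6763) / 10.04 = 0.01800 ohm

0.01800 ohm


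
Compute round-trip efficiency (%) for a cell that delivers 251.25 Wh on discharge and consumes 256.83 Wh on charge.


Round-trip efficiency = 251.25/256.83 * 100% = 97.83%

97.83%


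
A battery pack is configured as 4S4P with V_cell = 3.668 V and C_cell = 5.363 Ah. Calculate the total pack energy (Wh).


E = Ns * Vcell * Np * Ccell = 4 * 3.668 * 4 * 5.363 = 314.7 Wh

314.7 Wh


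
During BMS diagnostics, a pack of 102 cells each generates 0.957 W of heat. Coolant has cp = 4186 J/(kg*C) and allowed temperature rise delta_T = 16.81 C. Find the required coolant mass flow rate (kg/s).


Q_total = 102 * 0.957 = 97.614 W
m_dot = Q_total / (cp * dT) = 97.614 / (4186 * 16.81) = 0.001387 kg/s

0.001387 kg/s


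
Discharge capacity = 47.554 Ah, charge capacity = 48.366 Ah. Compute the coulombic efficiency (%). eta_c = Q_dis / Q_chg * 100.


Coulombic efficiency = 47.554/48.366 * 100% = 98.32%

98.32%


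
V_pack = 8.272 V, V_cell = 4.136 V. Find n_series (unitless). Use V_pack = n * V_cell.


n = V_pack / V_cell = 8.272 / 4.136 = 2

2


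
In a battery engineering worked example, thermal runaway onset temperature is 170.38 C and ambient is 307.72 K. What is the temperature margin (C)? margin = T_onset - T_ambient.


Convert: T_ambient = 307.72 K = 34.57 C
margin = 170.38 - 34.57 = 135.81 C

135.81 C


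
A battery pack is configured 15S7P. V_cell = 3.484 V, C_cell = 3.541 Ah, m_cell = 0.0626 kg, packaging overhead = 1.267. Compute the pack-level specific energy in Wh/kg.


Step 1: V_pack = 15 * 3.484 = 52.26 V
Step 2: C_pack = 7 * 3.541 = 24.787 Ah
Step 3: E_pack = V_pack * C_pack = 52.26 * 24.787 = 1295.4 Wh
Step 4: m_pack = 15 * 7 * 0.0626 * 1.267 = 8.328 kg
Step 5: ED = E_pack / m_pack = 1295.4 / 8.328 = 155.5 Wh/kg

155.5 Wh/kg


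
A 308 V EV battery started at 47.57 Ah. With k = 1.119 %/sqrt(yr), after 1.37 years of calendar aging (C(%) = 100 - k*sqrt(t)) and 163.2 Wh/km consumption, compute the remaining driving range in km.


Step 1: capacity retention = 100 - 1.119 * sqrt(1.37) = 100 - 1.119 * 1.1705 = 98.69%
Step 2: C_now = 47.57 * 98.69/100 = 46.947 Ah
Step 3: E_pack = V * C_now = 308 * 46.947 = 14460 Wh
Step 4: range = E_pack / consumption = 14460 / 163.2 = 88.60 km

88.60 km


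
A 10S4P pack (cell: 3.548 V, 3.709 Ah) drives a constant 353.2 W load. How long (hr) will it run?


Step 1: E_pack = Ns * V_cell * Np * C_cell = 10 * 3.548 * 4 * 3.709 = 526.38 Wh
Step 2: t = E_pack / P = 526.38 / 353.2 = 1.490 hr

1.490 hr


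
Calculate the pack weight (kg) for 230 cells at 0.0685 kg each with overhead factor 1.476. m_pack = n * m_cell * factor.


Cell mass sum = 230 * 0.0685 = 15.755 kg
With overhead 1.476: m_pack = 15.755 * 1.476 = 23.25 kg

23.25 kg


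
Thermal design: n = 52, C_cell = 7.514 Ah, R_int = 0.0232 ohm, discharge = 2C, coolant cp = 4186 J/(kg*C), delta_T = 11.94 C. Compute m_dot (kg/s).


Step 1: I = 2 * 7.514 = 15.028 A
Step 2: Q_cell = I^2 * R = 15.028^2 * 0.0232 = 5.2395 W
Step 3: Q_total = 52 * 5.2395 = 272.45 W
Step 4: m_dot = Q_total / (cp * dT) = 272.45 / (4186 * 11.94) = 0.005451 kg/s

0.005451 kg/s


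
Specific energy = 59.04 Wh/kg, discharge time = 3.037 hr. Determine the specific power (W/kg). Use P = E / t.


Specific power = 59.04 Wh/kg / 3.037 hr = 19.44 W/kg

19.44 W/kg


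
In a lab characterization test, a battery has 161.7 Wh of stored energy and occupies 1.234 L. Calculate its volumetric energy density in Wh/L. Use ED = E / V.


ED = E / V = 161.7 / 1.234 = 131.0 Wh/L

131.0 Wh/L


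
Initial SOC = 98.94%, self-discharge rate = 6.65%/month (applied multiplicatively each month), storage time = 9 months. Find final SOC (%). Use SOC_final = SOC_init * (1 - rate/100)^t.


decay = (1 - 6.65/100)^9 = 0.53831
SOC_final = 98.94 * 0.53831 = 53.26%

53.26%


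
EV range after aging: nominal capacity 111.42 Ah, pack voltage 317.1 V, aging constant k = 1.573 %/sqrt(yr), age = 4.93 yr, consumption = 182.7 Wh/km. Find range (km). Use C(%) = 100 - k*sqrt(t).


Step 1: capacity retention = 100 - 1.573 * sqrt(4.93) = 100 - 1.573 * 2.2204 = 96.507%
Step 2: C_now = 111.42 * 96.507/100 = 107.53 Ah
Step 3: E_pack = V * C_now = 317.1 * 107.53 = 34098 Wh
Step 4: range = E_pack / consumption = 34098 / 182.7 = 186.6 km

186.6 km


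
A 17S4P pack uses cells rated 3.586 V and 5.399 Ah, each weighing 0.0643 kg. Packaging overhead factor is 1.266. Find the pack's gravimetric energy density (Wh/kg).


Step 1: V_pack = 17 * 3.586 = 60.962 V
Step 2: C_pack = 4 * 5.399 = 21.596 Ah
Step 3: E_pack = V_pack * C_pack = 60.962 * 21.596 = 1316.5 Wh
Step 4: m_pack = 17 * 4 * 0.0643 * 1.266 = 5.5355 kg
Step 5: ED = E_pack / m_pack = 1316.5 / 5.5355 = 237.8 Wh/kg

237.8 Wh/kg


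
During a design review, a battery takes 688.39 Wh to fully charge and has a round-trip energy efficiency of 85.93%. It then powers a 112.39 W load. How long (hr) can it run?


Step 1: E_discharge = eta/100 * E_charge = 85.93/100 * 688.39 = 591.53 Wh
Step 2: t = E_discharge / P = 591.53 / 112.39 = 5.263 hr

5.263 hr


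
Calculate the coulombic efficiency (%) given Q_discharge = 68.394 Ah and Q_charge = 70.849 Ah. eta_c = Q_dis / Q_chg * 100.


Coulombic efficiency = 68.394/70.849 * 100% = 96.53%

96.53%


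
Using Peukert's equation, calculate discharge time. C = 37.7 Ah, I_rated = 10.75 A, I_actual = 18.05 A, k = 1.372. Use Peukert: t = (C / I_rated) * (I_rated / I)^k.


t_rated = C / I_rated = 37.7 / 10.75 = 3.507 hr
(I_rated/I)^k = (0.59557)^1.372 = 0.49114
t = t_rated * (I_rated/I)^k = 3.507 * 0.49114 = 1.722 hr

1.722 hr


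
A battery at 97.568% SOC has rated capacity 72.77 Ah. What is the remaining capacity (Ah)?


remaining = SOC / 100 * total = 97.568 / 100 * 72.77 = 71.00 Ah

71.00 Ah


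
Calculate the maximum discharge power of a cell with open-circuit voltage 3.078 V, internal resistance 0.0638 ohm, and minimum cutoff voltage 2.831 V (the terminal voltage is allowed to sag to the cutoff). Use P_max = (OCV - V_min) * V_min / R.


P_max = (OCV - V_min) * V_min / R = (3.078 - 2.831) * 2.831 / 0.0638 = 0.247 * 2.831 / 0.0638 = 10.96 W

10.96 W


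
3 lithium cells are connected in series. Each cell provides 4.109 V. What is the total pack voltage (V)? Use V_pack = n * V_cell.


With 3 cells in series at 4.109 V each, V_pack = 12.327 V

12.327 V


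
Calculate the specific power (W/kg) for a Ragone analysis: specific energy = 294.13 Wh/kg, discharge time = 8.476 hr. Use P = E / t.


P_specific = E / t = 294.13 / 8.476 = 34.70 W/kg

34.70 W/kg


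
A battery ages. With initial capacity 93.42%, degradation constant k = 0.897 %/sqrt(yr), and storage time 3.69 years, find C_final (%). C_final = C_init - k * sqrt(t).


Step 1: sqrt(3.69 yr) = 1.9209
Step 2: drop = 0.897 * 1.9209 = 1.723
Step 3: C_final = 93.42 - 1.723 = 91.70%

91.70%


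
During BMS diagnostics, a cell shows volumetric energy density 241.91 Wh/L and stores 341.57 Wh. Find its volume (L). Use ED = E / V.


V = E / ED = 341.57 / 241.91 = 1.412 L

1.412 L


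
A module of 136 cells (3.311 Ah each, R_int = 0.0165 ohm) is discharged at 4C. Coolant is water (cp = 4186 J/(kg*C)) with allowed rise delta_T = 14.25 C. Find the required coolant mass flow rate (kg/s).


Step 1: I = 4 * 3.311 = 13.244 A
Step 2: Q_cell = I^2 * R = 13.244^2 * 0.0165 = 2.8942 W
Step 3: Q_total = 136 * 2.8942 = 393.61 W
Step 4: m_dot = Q_total / (cp * dT) = 393.61 / (4186 * 14.25) = 0.006599 kg/s

0.006599 kg/s


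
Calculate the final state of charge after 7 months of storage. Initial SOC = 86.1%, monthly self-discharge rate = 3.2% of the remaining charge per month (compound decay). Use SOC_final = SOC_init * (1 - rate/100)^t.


decay = (1 - 3.2/100)^7 = 0.79639
SOC_final = 86.1 * 0.79639 = 68.57%

68.57%


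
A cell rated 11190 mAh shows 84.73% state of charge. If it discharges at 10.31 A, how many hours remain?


Convert: C_total = 11190 mAh = 11.19 Ah
Step 1: remaining = SOC/100 * C_total = 84.73/100 * 11.19 = 9.4813 Ah
Step 2: t = remaining / I = 9.4813 / 10.31 = 0.9196 hr

0.9196 hr


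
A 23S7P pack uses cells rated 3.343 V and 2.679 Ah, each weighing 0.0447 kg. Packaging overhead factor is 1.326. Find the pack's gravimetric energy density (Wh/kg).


Step 1: V_pack = 23 * 3.343 = 76.889 V
Step 2: C_pack = 7 * 2.679 = 18.753 Ah
Step 3: E_pack = V_pack * C_pack = 76.889 * 18.753 = 1441.9 Wh
Step 4: m_pack = 23 * 7 * 0.0447 * 1.326 = 9.5428 kg
Step 5: ED = E_pack / m_pack = 1441.9 / 9.5428 = 151.1 Wh/kg

151.1 Wh/kg


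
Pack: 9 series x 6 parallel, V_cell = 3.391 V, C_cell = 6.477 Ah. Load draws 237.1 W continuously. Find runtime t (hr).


Step 1: E_pack = Ns * V_cell * Np * C_cell = 9 * 3.391 * 6 * 6.477 = 1186 Wh
Step 2: t = E_pack / P = 1186 / 237.1 = 5.002 hr

5.002 hr


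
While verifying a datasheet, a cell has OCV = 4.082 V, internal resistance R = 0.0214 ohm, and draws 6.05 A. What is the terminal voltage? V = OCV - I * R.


V = OCV - I*R = 4.082 - 6.05 * 0.0214 = 3.953 V

3.953 V


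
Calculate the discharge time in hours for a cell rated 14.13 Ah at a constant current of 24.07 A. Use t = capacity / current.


Runtime = 14.13 Ah / 24.07 A = 0.5870 hr

0.5870 hr


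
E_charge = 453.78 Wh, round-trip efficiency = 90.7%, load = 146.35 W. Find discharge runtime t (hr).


Step 1: E_discharge = eta/100 * E_charge = 90.7/100 * 453.78 = 411.58 Wh
Step 2: t = E_discharge / P = 411.58 / 146.35 = 2.812 hr

2.812 hr


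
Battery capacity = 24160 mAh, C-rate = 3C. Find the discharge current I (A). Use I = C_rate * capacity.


Convert: capacity = 24160 mAh = 24.16 Ah
I = C_rate * capacity = 3 * 24.16 = 72.48 A

72.48 A


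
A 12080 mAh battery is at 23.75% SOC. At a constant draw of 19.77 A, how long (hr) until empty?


Convert: C_total = 12080 mAh = 12.08 Ah
Step 1: remaining = SOC/100 * C_total = 23.75/100 * 12.08 = 2.869 Ah
Step 2: t = remaining / I = 2.869 / 19.77 = 0.1451 hr

0.1451 hr


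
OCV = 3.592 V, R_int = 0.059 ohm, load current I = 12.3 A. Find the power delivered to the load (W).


Step 1: V_terminal = OCV - I*R = 3.592 - 12.3 * 0.059 = 2.8663 V
Step 2: P_out = V_terminal * I = 2.8663 * 12.3 = 35.26 W

35.26 W


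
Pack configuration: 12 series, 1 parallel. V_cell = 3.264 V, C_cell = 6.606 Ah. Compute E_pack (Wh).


E = Ns * Vcell * Np * Ccell = 12 * 3.264 * 1 * 6.606 = 258.7 Wh

258.7 Wh


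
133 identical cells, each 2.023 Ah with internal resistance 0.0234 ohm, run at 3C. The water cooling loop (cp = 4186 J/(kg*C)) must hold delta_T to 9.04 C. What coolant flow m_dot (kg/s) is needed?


Step 1: I = 3 * 2.023 = 6.069 A
Step 2: Q_cell = I^2 * R = 6.069^2 * 0.0234 = 0.86189 W
Step 3: Q_total = 133 * 0.86189 = 114.63 W
Step 4: m_dot = Q_total / (cp * dT) = 114.63 / (4186 * 9.04) = 0.003029 kg/s

0.003029 kg/s


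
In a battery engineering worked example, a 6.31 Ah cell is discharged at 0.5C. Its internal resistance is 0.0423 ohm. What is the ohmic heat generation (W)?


Step 1: I = C_rate * capacity = 0.5 * 6.31 = 3.155 A
Step 2: Q = I^2 * R = 3.155^2 * 0.0423 = 9.954 * 0.0423 = 0.4211 W

0.4211 W


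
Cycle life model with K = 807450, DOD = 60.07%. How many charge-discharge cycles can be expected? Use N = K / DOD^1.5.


Step 1: DOD^1.5 = 60.07^1.5 = 465.57
Step 2: N = 807450 / 465.57 = 1734 cycles

1734 cycles


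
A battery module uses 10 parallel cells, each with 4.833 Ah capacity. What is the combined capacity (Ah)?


Parallel capacities add: 10 * 4.833 Ah = 48.33 Ah

48.33 Ah


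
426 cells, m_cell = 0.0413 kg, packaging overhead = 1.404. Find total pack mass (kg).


m_pack = n * m_cell * overhead = 426 * 0.0413 * 1.404 = 24.70 kg

24.70 kg


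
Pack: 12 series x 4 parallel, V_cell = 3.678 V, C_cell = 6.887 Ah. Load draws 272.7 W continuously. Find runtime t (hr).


Step 1: E_pack = Ns * V_cell * Np * C_cell = 12 * 3.678 * 4 * 6.887 = 1215.9 Wh
Step 2: t = E_pack / P = 1215.9 / 272.7 = 4.459 hr

4.459 hr


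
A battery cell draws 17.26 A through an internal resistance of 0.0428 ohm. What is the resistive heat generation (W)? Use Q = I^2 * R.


Q = I^2 * R = 17.26^2 * 0.0428 = 12.75 W

12.75 W


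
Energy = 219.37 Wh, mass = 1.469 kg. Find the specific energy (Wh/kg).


Specific energy = 219.37 Wh / 1.469 kg = 149.3 Wh/kg

149.3 Wh/kg


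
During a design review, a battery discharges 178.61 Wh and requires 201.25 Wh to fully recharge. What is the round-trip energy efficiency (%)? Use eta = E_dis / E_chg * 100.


eta_e = E_dis / E_chg * 100 = 178.61 / 201.25 * 100 = 88.75%

88.75%


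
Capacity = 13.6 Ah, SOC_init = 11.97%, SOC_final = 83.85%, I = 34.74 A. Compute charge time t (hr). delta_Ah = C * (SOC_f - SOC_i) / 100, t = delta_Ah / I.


delta_Ah = 13.6 * (83.85 - 11.97) / 100 = 9.7757 Ah
t = delta_Ah / I = 9.7757 / 34.74 = 0.2814 hr

0.2814 hr


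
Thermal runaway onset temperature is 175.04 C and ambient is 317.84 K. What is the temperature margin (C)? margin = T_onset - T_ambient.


Convert: T_ambient = 317.84 K = 44.69 C
margin = 175.04 - 44.69 = 130.35 C

130.35 C
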